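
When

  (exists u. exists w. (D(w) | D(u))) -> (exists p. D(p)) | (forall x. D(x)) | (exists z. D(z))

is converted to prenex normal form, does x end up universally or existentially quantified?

First replace A → B with ¬A ∨ B.
  ~(exists u. exists w. (D(w) | D(u))) | (exists p. D(p)) | (forall x. D(x)) | (exists z. D(z))
Move each ¬ inward, flipping quantifiers it crosses:
  (forall u. forall w. (~D(w) & ~D(u))) | (exists p. D(p)) | (forall x. D(x)) | (exists z. D(z))
Extract every quantifier outward, since the variables are now distinct and don't occur free across branches:
  forall u. forall w. exists p. forall x. exists z. (~D(w) & ~D(u) | D(p) | D(x) | D(z))
The quantifier forall x sits under an even number of negations (counting the antecedent side of each →), so it remains universal.

universal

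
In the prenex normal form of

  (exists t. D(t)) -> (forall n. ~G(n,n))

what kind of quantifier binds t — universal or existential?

First replace A → B with ¬A ∨ B.
  ~(exists t. D(t)) | (forall n. ~G(n,n))
Drive negations inward (¬∀x A ≡ ∃x ¬A, ¬∃x A ≡ ∀x ¬A, De Morgan for ∧/∨):
  (forall t. ~D(t)) | (forall n. ~G(n,n))
All bound variables are already distinct, so no renaming is needed.
Extract every quantifier outward, since the variables are now distinct and don't occur free across branches:
  forall t. forall n. (~D(t) | ~G(n,n))
The quantifier exists t sits under an odd number of negations (counting the antecedent side of each →), so it flips to forall t.

universal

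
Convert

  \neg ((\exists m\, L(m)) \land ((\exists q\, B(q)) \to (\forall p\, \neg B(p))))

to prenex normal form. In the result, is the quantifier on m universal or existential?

universal

Rewrite implications/biconditionals: A → B as ¬A ∨ B.
  \neg ((\exists m\, L(m)) \land (\neg (\exists q\, B(q)) \lor (\forall p\, \neg B(p))))
Drive negations inward (¬∀x A ≡ ∃x ¬A, ¬∃x A ≡ ∀x ¬A, De Morgan for ∧/∨):
  (\forall m\, \neg L(m)) \lor (\exists q\, B(q)) \land (\exists p\, B(p))
All bound variables are already distinct, so no renaming is needed.
Pull the quantifiers to the front (each side's bound variable is not free in the other side):
  \forall m\, \exists q\, \exists p\, (\neg L(m) \lor B(q) \land B(p))
The quantifier \exists m sits under an odd number of negations (counting the antecedent side of each →), so it flips to \forall m.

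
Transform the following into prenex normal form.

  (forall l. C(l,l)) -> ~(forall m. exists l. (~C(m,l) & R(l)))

exists l. exists m. forall b. (~C(l,l) | C(m,b) | ~R(b))

First replace A → B with ¬A ∨ B.
  ~(forall l. C(l,l)) | ~(forall m. exists l. (~C(m,l) & R(l)))
Move each ¬ inward, flipping quantifiers it crosses:
  (exists l. ~C(l,l)) | (exists m. forall l. (C(m,l) | ~R(l)))
Rename bound variables to avoid capture: l↦b.
  (exists l. ~C(l,l)) | (exists m. forall b. (C(m,b) | ~R(b)))
Pull the quantifiers to the front (each side's bound variable is not free in the other side):
  exists l. exists m. forall b. (~C(l,l) | C(m,b) | ~R(b))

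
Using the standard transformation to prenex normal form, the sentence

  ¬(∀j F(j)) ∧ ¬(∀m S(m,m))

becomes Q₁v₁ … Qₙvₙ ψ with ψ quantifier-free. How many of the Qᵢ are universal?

0

Push ¬ through the quantifiers and connectives to reach negation normal form:
  (∃j ¬F(j)) ∧ (∃m ¬S(m,m))
Extract every quantifier outward, since the variables are now distinct and don't occur free across branches:
  ∃j ∃m (¬F(j) ∧ ¬S(m,m))
The prefix is ∃j ∃m: 0 universal, 2 existential.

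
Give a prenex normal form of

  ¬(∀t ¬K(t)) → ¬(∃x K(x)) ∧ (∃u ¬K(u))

Rewrite implications/biconditionals: A → B as ¬A ∨ B.
  ¬¬(∀t ¬K(t)) ∨ ¬(∃x K(x)) ∧ (∃u ¬K(u))
Push ¬ through the quantifiers and connectives to reach negation normal form:
  (∀t ¬K(t)) ∨ (∀x ¬K(x)) ∧ (∃u ¬K(u))
All bound variables are already distinct, so no renaming is needed.
Extract every quantifier outward, since the variables are now distinct and don't occur free across branches:
  ∀t ∀x ∃u (¬K(t) ∨ ¬K(x) ∧ ¬K(u))

∀t ∀x ∃u (¬K(t) ∨ ¬K(x) ∧ ¬K(u))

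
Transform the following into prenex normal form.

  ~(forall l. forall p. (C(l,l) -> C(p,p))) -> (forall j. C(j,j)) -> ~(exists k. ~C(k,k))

Rewrite implications/biconditionals: A → B as ¬A ∨ B.
  ~~(forall l. forall p. (~C(l,l) | C(p,p))) | ~(forall j. C(j,j)) | ~(exists k. ~C(k,k))
Move each ¬ inward, flipping quantifiers it crosses:
  (forall l. forall p. (~C(l,l) | C(p,p))) | (exists j. ~C(j,j)) | (forall k. C(k,k))
All bound variables are already distinct, so no renaming is needed.
Extract every quantifier outward, since the variables are now distinct and don't occur free across branches:
  forall l. forall p. exists j. forall k. (~C(l,l) | C(p,p) | ~C(j,j) | C(k,k))

forall l. forall p. exists j. forall k. (~C(l,l) | C(p,p) | ~C(j,j) | C(k,k))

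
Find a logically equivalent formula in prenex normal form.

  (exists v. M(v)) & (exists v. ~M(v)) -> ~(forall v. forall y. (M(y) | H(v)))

Rewrite implications/biconditionals: A → B as ¬A ∨ B.
  ~((exists v. M(v)) & (exists v. ~M(v))) | ~(forall v. forall y. (M(y) | H(v)))
Drive negations inward (¬∀x A ≡ ∃x ¬A, ¬∃x A ≡ ∀x ¬A, De Morgan for ∧/∨):
  (forall v. ~M(v)) | (forall v. M(v)) | (exists v. exists y. (~M(y) & ~H(v)))
Give each quantifier a distinct variable: v↦p, v↦w1.
  (forall v. ~M(v)) | (forall p. M(p)) | (exists w1. exists y. (~M(y) & ~H(w1)))
Finally move all quantifiers to the prefix:
  forall v. forall p. exists w1. exists y. (~M(v) | M(p) | ~M(y) & ~H(w1))

forall v. forall p. exists w1. exists y. (~M(v) | M(p) | ~M(y) & ~H(w1))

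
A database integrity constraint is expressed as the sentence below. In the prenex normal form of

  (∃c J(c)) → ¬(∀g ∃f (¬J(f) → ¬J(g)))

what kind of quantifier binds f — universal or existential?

universal

First replace A → B with ¬A ∨ B.
  ¬(∃c J(c)) ∨ ¬(∀g ∃f (¬¬J(f) ∨ ¬J(g)))
Push ¬ through the quantifiers and connectives to reach negation normal form:
  (∀c ¬J(c)) ∨ (∃g ∀f (¬J(f) ∧ J(g)))
All bound variables are already distinct, so no renaming is needed.
Finally move all quantifiers to the prefix:
  ∀c ∃g ∀f (¬J(c) ∨ ¬J(f) ∧ J(g))
The quantifier ∃f sits under an odd number of negations (counting the antecedent side of each →), so it flips to ∀f.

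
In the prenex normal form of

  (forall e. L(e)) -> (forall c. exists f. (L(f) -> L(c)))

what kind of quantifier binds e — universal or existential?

existential

Eliminate → and ↔ using ¬ and ∨.
  ~(forall e. L(e)) | (forall c. exists f. (~L(f) | L(c)))
Drive negations inward (¬∀x A ≡ ∃x ¬A, ¬∃x A ≡ ∀x ¬A, De Morgan for ∧/∨):
  (exists e. ~L(e)) | (forall c. exists f. (~L(f) | L(c)))
Extract every quantifier outward, since the variables are now distinct and don't occur free across branches:
  exists e. forall c. exists f. (~L(e) | ~L(f) | L(c))
The quantifier forall e sits under an odd number of negations (counting the antecedent side of each →), so it flips to exists e.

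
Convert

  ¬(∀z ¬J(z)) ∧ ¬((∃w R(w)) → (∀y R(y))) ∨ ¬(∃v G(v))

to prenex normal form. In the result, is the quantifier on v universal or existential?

universal

First replace A → B with ¬A ∨ B.
  ¬(∀z ¬J(z)) ∧ ¬(¬(∃w R(w)) ∨ (∀y R(y))) ∨ ¬(∃v G(v))
Push ¬ through the quantifiers and connectives to reach negation normal form:
  (∃z J(z)) ∧ (∃w R(w)) ∧ (∃y ¬R(y)) ∨ (∀v ¬G(v))
All bound variables are already distinct, so no renaming is needed.
Pull the quantifiers to the front (each side's bound variable is not free in the other side):
  ∃z ∃w ∃y ∀v (J(z) ∧ R(w) ∧ ¬R(y) ∨ ¬G(v))
The quantifier ∃v sits under an odd number of negations (counting the antecedent side of each →), so it flips to ∀v.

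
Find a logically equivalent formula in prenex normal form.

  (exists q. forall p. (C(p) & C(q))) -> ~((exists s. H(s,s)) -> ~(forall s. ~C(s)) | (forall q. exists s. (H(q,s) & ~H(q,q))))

Rewrite implications/biconditionals: A → B as ¬A ∨ B.
  ~(exists q. forall p. (C(p) & C(q))) | ~(~(exists s. H(s,s)) | ~(forall s. ~C(s)) | (forall q. exists s. (H(q,s) & ~H(q,q))))
Move each ¬ inward, flipping quantifiers it crosses:
  (forall q. exists p. (~C(p) | ~C(q))) | (exists s. H(s,s)) & (forall s. ~C(s)) & (exists q. forall s. (~H(q,s) | H(q,q)))
Give each quantifier a distinct variable: s↦w1, q↦z, s↦r.
  (forall q. exists p. (~C(p) | ~C(q))) | (exists s. H(s,s)) & (forall w1. ~C(w1)) & (exists z. forall r. (~H(z,r) | H(z,z)))
Extract every quantifier outward, since the variables are now distinct and don't occur free across branches:
  forall q. exists p. exists s. forall w1. exists z. forall r. (~C(p) | ~C(q) | H(s,s) & ~C(w1) & (~H(z,r) | H(z,z)))

forall q. exists p. exists s. forall w1. exists z. forall r. (~C(p) | ~C(q) | H(s,s) & ~C(w1) & (~H(z,r) | H(z,z)))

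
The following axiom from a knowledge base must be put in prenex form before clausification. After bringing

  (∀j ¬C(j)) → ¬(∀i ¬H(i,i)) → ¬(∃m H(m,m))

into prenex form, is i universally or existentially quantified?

First replace A → B with ¬A ∨ B.
  ¬(∀j ¬C(j)) ∨ ¬¬(∀i ¬H(i,i)) ∨ ¬(∃m H(m,m))
Move each ¬ inward, flipping quantifiers it crosses:
  (∃j C(j)) ∨ (∀i ¬H(i,i)) ∨ (∀m ¬H(m,m))
Finally move all quantifiers to the prefix:
  ∃j ∀i ∀m (C(j) ∨ ¬H(i,i) ∨ ¬H(m,m))
The quantifier ∀i sits under an even number of negations (counting the antecedent side of each →), so it remains universal.

universal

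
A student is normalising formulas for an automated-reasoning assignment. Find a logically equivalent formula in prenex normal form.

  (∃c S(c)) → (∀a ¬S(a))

Eliminate → and ↔ using ¬ and ∨.
  ¬(∃c S(c)) ∨ (∀a ¬S(a))
Drive negations inward (¬∀x A ≡ ∃x ¬A, ¬∃x A ≡ ∀x ¬A, De Morgan for ∧/∨):
  (∀c ¬S(c)) ∨ (∀a ¬S(a))
All bound variables are already distinct, so no renaming is needed.
Finally move all quantifiers to the prefix:
  ∀c ∀a (¬S(c) ∨ ¬S(a))

∀c ∀a (¬S(c) ∨ ¬S(a))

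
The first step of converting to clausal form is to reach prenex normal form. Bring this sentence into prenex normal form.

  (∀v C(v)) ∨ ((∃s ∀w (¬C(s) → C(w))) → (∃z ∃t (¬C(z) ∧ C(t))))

Rewrite implications/biconditionals: A → B as ¬A ∨ B.
  (∀v C(v)) ∨ ¬(∃s ∀w (¬¬C(s) ∨ C(w))) ∨ (∃z ∃t (¬C(z) ∧ C(t)))
Move each ¬ inward, flipping quantifiers it crosses:
  (∀v C(v)) ∨ (∀s ∃w (¬C(s) ∧ ¬C(w))) ∨ (∃z ∃t (¬C(z) ∧ C(t)))
All bound variables are already distinct, so no renaming is needed.
Extract every quantifier outward, since the variables are now distinct and don't occur free across branches:
  ∀v ∀s ∃w ∃z ∃t (C(v) ∨ ¬C(s) ∧ ¬C(w) ∨ ¬C(z) ∧ C(t))

∀v ∀s ∃w ∃z ∃t (C(v) ∨ ¬C(s) ∧ ¬C(w) ∨ ¬C(z) ∧ C(t))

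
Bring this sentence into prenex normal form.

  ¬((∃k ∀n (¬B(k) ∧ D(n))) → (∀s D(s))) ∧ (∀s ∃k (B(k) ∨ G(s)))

First replace A → B with ¬A ∨ B.
  ¬(¬(∃k ∀n (¬B(k) ∧ D(n))) ∨ (∀s D(s))) ∧ (∀s ∃k (B(k) ∨ G(s)))
Drive negations inward (¬∀x A ≡ ∃x ¬A, ¬∃x A ≡ ∀x ¬A, De Morgan for ∧/∨):
  (∃k ∀n (¬B(k) ∧ D(n))) ∧ (∃s ¬D(s)) ∧ (∀s ∃k (B(k) ∨ G(s)))
Rename bound variables to avoid capture: s↦w1, k↦p.
  (∃k ∀n (¬B(k) ∧ D(n))) ∧ (∃s ¬D(s)) ∧ (∀w1 ∃p (B(p) ∨ G(w1)))
Extract every quantifier outward, since the variables are now distinct and don't occur free across branches:
  ∃k ∀n ∃s ∀w1 ∃p (¬B(k) ∧ D(n) ∧ ¬D(s) ∧ (B(p) ∨ G(w1)))

∃k ∀n ∃s ∀w1 ∃p (¬B(k) ∧ D(n) ∧ ¬D(s) ∧ (B(p) ∨ G(w1)))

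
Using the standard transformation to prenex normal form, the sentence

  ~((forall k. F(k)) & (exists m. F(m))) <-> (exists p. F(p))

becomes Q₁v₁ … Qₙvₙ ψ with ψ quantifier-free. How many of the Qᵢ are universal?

Eliminate → and ↔ using ¬ and ∨; A ↔ B as (¬A ∨ B) ∧ (¬B ∨ A).
  (~~((forall k. F(k)) & (exists m. F(m))) | (exists p. F(p))) & (~(exists p. F(p)) | ~((forall k. F(k)) & (exists m. F(m))))
Push ¬ through the quantifiers and connectives to reach negation normal form:
  ((forall k. F(k)) & (exists m. F(m)) | (exists p. F(p))) & ((forall p. ~F(p)) | (exists k. ~F(k)) | (forall m. ~F(m)))
Standardize variables apart so no two quantifiers bind the same name: p↦t, k↦b, m↦u1.
  ((forall k. F(k)) & (exists m. F(m)) | (exists p. F(p))) & ((forall t. ~F(t)) | (exists b. ~F(b)) | (forall u1. ~F(u1)))
Pull the quantifiers to the front (each side's bound variable is not free in the other side):
  forall k. exists m. exists p. forall t. exists b. forall u1. ((F(k) & F(m) | F(p)) & (~F(t) | ~F(b) | ~F(u1)))
The prefix is forall k exists m exists p forall t exists b forall u1: 3 universal, 3 existential.

3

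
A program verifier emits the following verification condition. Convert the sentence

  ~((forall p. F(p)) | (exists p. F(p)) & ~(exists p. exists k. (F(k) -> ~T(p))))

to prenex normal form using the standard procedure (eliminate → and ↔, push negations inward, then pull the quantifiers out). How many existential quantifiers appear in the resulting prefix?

Rewrite implications/biconditionals: A → B as ¬A ∨ B.
  ~((forall p. F(p)) | (exists p. F(p)) & ~(exists p. exists k. (~F(k) | ~T(p))))
Push ¬ through the quantifiers and connectives to reach negation normal form:
  (exists p. ~F(p)) & ((forall p. ~F(p)) | (exists p. exists k. (~F(k) | ~T(p))))
Give each quantifier a distinct variable: p↦b, p↦w.
  (exists p. ~F(p)) & ((forall b. ~F(b)) | (exists w. exists k. (~F(k) | ~T(w))))
Extract every quantifier outward, since the variables are now distinct and don't occur free across branches:
  exists p. forall b. exists w. exists k. (~F(p) & (~F(b) | ~F(k) | ~T(w)))
The prefix is exists p forall b exists w exists k: 1 universal, 3 existential.

3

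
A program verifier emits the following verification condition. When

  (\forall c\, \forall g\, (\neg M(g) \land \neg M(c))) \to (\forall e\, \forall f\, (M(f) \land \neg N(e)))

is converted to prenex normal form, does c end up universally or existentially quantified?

Rewrite implications/biconditionals: A → B as ¬A ∨ B.
  \neg (\forall c\, \forall g\, (\neg M(g) \land \neg M(c))) \lor (\forall e\, \forall f\, (M(f) \land \neg N(e)))
Push ¬ through the quantifiers and connectives to reach negation normal form:
  (\exists c\, \exists g\, (M(g) \lor M(c))) \lor (\forall e\, \forall f\, (M(f) \land \neg N(e)))
Finally move all quantifiers to the prefix:
  \exists c\, \exists g\, \forall e\, \forall f\, (M(g) \lor M(c) \lor M(f) \land \neg N(e))
The quantifier \forall c sits under an odd number of negations (counting the antecedent side of each →), so it flips to \exists c.

existential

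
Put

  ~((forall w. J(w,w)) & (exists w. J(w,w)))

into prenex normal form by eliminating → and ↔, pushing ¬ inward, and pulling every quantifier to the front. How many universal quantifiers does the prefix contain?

1

Move each ¬ inward, flipping quantifiers it crosses:
  (exists w. ~J(w,w)) | (forall w. ~J(w,w))
Rename bound variables to avoid capture: w↦x1.
  (exists w. ~J(w,w)) | (forall x1. ~J(x1,x1))
Pull the quantifiers to the front (each side's bound variable is not free in the other side):
  exists w. forall x1. (~J(w,w) | ~J(x1,x1))
The prefix is exists w forall x1: 1 universal, 1 existential.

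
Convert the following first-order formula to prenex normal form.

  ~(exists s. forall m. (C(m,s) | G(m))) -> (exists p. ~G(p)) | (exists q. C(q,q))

Eliminate → and ↔ using ¬ and ∨.
  ~~(exists s. forall m. (C(m,s) | G(m))) | (exists p. ~G(p)) | (exists q. C(q,q))
Drive negations inward (¬∀x A ≡ ∃x ¬A, ¬∃x A ≡ ∀x ¬A, De Morgan for ∧/∨):
  (exists s. forall m. (C(m,s) | G(m))) | (exists p. ~G(p)) | (exists q. C(q,q))
All bound variables are already distinct, so no renaming is needed.
Extract every quantifier outward, since the variables are now distinct and don't occur free across branches:
  exists s. forall m. exists p. exists q. (C(m,s) | G(m) | ~G(p) | C(q,q))

exists s. forall m. exists p. exists q. (C(m,s) | G(m) | ~G(p) | C(q,q))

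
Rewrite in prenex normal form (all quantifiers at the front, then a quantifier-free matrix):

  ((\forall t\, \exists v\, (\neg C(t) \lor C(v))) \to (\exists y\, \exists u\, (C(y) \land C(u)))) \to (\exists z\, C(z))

\forall t\, \exists v\, \forall y\, \forall u\, \exists z\, ((\neg C(t) \lor C(v)) \land (\neg C(y) \lor \neg C(u)) \lor C(z))

First replace A → B with ¬A ∨ B.
  \neg (\neg (\forall t\, \exists v\, (\neg C(t) \lor C(v))) \lor (\exists y\, \exists u\, (C(y) \land C(u)))) \lor (\exists z\, C(z))
Move each ¬ inward, flipping quantifiers it crosses:
  (\forall t\, \exists v\, (\neg C(t) \lor C(v))) \land (\forall y\, \forall u\, (\neg C(y) \lor \neg C(u))) \lor (\exists z\, C(z))
All bound variables are already distinct, so no renaming is needed.
Extract every quantifier outward, since the variables are now distinct and don't occur free across branches:
  \forall t\, \exists v\, \forall y\, \forall u\, \exists z\, ((\neg C(t) \lor C(v)) \land (\neg C(y) \lor \neg C(u)) \lor C(z))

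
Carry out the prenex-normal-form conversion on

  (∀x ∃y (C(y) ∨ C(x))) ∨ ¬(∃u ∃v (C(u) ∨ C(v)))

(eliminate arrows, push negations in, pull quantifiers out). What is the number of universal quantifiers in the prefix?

Drive negations inward (¬∀x A ≡ ∃x ¬A, ¬∃x A ≡ ∀x ¬A, De Morgan for ∧/∨):
  (∀x ∃y (C(y) ∨ C(x))) ∨ (∀u ∀v (¬C(u) ∧ ¬C(v)))
Extract every quantifier outward, since the variables are now distinct and don't occur free across branches:
  ∀x ∃y ∀u ∀v (C(y) ∨ C(x) ∨ ¬C(u) ∧ ¬C(v))
The prefix is ∀x ∃y ∀u ∀v: 3 universal, 1 existential.

3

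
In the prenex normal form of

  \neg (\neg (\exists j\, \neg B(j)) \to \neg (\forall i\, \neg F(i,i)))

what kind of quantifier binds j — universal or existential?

universal

Rewrite implications/biconditionals: A → B as ¬A ∨ B.
  \neg (\neg \neg (\exists j\, \neg B(j)) \lor \neg (\forall i\, \neg F(i,i)))
Push ¬ through the quantifiers and connectives to reach negation normal form:
  (\forall j\, B(j)) \land (\forall i\, \neg F(i,i))
Finally move all quantifiers to the prefix:
  \forall j\, \forall i\, (B(j) \land \neg F(i,i))
The quantifier \exists j sits under an odd number of negations (counting the antecedent side of each →), so it flips to \forall j.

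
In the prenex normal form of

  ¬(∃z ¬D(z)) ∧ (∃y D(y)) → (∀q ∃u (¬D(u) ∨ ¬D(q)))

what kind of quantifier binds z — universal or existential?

existential

First replace A → B with ¬A ∨ B.
  ¬(¬(∃z ¬D(z)) ∧ (∃y D(y))) ∨ (∀q ∃u (¬D(u) ∨ ¬D(q)))
Push ¬ through the quantifiers and connectives to reach negation normal form:
  (∃z ¬D(z)) ∨ (∀y ¬D(y)) ∨ (∀q ∃u (¬D(u) ∨ ¬D(q)))
Finally move all quantifiers to the prefix:
  ∃z ∀y ∀q ∃u (¬D(z) ∨ ¬D(y) ∨ ¬D(u) ∨ ¬D(q))
The quantifier ∃z sits under an even number of negations (counting the antecedent side of each →), so it remains existential.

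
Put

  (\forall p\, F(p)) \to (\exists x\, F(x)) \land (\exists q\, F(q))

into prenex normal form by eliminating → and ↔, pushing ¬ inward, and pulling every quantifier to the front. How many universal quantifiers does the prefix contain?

First replace A → B with ¬A ∨ B.
  \neg (\forall p\, F(p)) \lor (\exists x\, F(x)) \land (\exists q\, F(q))
Move each ¬ inward, flipping quantifiers it crosses:
  (\exists p\, \neg F(p)) \lor (\exists x\, F(x)) \land (\exists q\, F(q))
All bound variables are already distinct, so no renaming is needed.
Pull the quantifiers to the front (each side's bound variable is not free in the other side):
  \exists p\, \exists x\, \exists q\, (\neg F(p) \lor F(x) \land F(q))
The prefix is \exists p \exists x \exists q: 0 universal, 3 existential.

0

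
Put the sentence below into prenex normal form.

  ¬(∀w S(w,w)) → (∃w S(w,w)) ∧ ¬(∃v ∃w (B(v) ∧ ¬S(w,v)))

Rewrite implications/biconditionals: A → B as ¬A ∨ B.
  ¬¬(∀w S(w,w)) ∨ (∃w S(w,w)) ∧ ¬(∃v ∃w (B(v) ∧ ¬S(w,v)))
Move each ¬ inward, flipping quantifiers it crosses:
  (∀w S(w,w)) ∨ (∃w S(w,w)) ∧ (∀v ∀w (¬B(v) ∨ S(w,v)))
Rename bound variables to avoid capture: w↦z, w↦q.
  (∀w S(w,w)) ∨ (∃z S(z,z)) ∧ (∀v ∀q (¬B(v) ∨ S(q,v)))
Pull the quantifiers to the front (each side's bound variable is not free in the other side):
  ∀w ∃z ∀v ∀q (S(w,w) ∨ S(z,z) ∧ (¬B(v) ∨ S(q,v)))

∀w ∃z ∀v ∀q (S(w,w) ∨ S(z,z) ∧ (¬B(v) ∨ S(q,v)))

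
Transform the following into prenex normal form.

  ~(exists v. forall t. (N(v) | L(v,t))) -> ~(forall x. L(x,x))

First replace A → B with ¬A ∨ B.
  ~~(exists v. forall t. (N(v) | L(v,t))) | ~(forall x. L(x,x))
Drive negations inward (¬∀x A ≡ ∃x ¬A, ¬∃x A ≡ ∀x ¬A, De Morgan for ∧/∨):
  (exists v. forall t. (N(v) | L(v,t))) | (exists x. ~L(x,x))
Finally move all quantifiers to the prefix:
  exists v. forall t. exists x. (N(v) | L(v,t) | ~L(x,x))

exists v. forall t. exists x. (N(v) | L(v,t) | ~L(x,x))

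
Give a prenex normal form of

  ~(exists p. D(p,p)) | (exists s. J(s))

Move each ¬ inward, flipping quantifiers it crosses:
  (forall p. ~D(p,p)) | (exists s. J(s))
All bound variables are already distinct, so no renaming is needed.
Extract every quantifier outward, since the variables are now distinct and don't occur free across branches:
  forall p. exists s. (~D(p,p) | J(s))

forall p. exists s. (~D(p,p) | J(s))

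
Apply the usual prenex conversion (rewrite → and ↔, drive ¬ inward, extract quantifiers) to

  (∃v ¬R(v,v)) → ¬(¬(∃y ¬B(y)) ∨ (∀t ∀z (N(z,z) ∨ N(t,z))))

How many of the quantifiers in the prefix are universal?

Eliminate → and ↔ using ¬ and ∨.
  ¬(∃v ¬R(v,v)) ∨ ¬(¬(∃y ¬B(y)) ∨ (∀t ∀z (N(z,z) ∨ N(t,z))))
Push ¬ through the quantifiers and connectives to reach negation normal form:
  (∀v R(v,v)) ∨ (∃y ¬B(y)) ∧ (∃t ∃z (¬N(z,z) ∧ ¬N(t,z)))
All bound variables are already distinct, so no renaming is needed.
Finally move all quantifiers to the prefix:
  ∀v ∃y ∃t ∃z (R(v,v) ∨ ¬B(y) ∧ ¬N(z,z) ∧ ¬N(t,z))
The prefix is ∀v ∃y ∃t ∃z: 1 universal, 3 existential.

1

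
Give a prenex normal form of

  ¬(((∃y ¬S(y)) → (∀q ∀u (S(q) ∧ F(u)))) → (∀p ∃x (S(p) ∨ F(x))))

∀y ∀q ∀u ∃p ∀x ((S(y) ∨ S(q) ∧ F(u)) ∧ ¬S(p) ∧ ¬F(x))

Rewrite implications/biconditionals: A → B as ¬A ∨ B.
  ¬(¬(¬(∃y ¬S(y)) ∨ (∀q ∀u (S(q) ∧ F(u)))) ∨ (∀p ∃x (S(p) ∨ F(x))))
Move each ¬ inward, flipping quantifiers it crosses:
  ((∀y S(y)) ∨ (∀q ∀u (S(q) ∧ F(u)))) ∧ (∃p ∀x (¬S(p) ∧ ¬F(x)))
Finally move all quantifiers to the prefix:
  ∀y ∀q ∀u ∃p ∀x ((S(y) ∨ S(q) ∧ F(u)) ∧ ¬S(p) ∧ ¬F(x))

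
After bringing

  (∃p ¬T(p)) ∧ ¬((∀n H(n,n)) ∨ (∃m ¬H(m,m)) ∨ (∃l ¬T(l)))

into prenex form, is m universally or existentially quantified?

Drive negations inward (¬∀x A ≡ ∃x ¬A, ¬∃x A ≡ ∀x ¬A, De Morgan for ∧/∨):
  (∃p ¬T(p)) ∧ (∃n ¬H(n,n)) ∧ (∀m H(m,m)) ∧ (∀l T(l))
All bound variables are already distinct, so no renaming is needed.
Finally move all quantifiers to the prefix:
  ∃p ∃n ∀m ∀l (¬T(p) ∧ ¬H(n,n) ∧ H(m,m) ∧ T(l))
The quantifier ∃m sits under an odd number of negations, so it flips to ∀m.

universal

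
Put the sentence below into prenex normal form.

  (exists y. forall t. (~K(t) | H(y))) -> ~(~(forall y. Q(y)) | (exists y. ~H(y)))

Eliminate → and ↔ using ¬ and ∨.
  ~(exists y. forall t. (~K(t) | H(y))) | ~(~(forall y. Q(y)) | (exists y. ~H(y)))
Push ¬ through the quantifiers and connectives to reach negation normal form:
  (forall y. exists t. (K(t) & ~H(y))) | (forall y. Q(y)) & (forall y. H(y))
Give each quantifier a distinct variable: y↦z, y↦u1.
  (forall y. exists t. (K(t) & ~H(y))) | (forall z. Q(z)) & (forall u1. H(u1))
Pull the quantifiers to the front (each side's bound variable is not free in the other side):
  forall y. exists t. forall z. forall u1. (K(t) & ~H(y) | Q(z) & H(u1))

forall y. exists t. forall z. forall u1. (K(t) & ~H(y) | Q(z) & H(u1))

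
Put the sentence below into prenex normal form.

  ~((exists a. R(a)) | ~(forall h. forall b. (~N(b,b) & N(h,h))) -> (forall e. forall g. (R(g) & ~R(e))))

Eliminate → and ↔ using ¬ and ∨.
  ~(~((exists a. R(a)) | ~(forall h. forall b. (~N(b,b) & N(h,h)))) | (forall e. forall g. (R(g) & ~R(e))))
Drive negations inward (¬∀x A ≡ ∃x ¬A, ¬∃x A ≡ ∀x ¬A, De Morgan for ∧/∨):
  ((exists a. R(a)) | (exists h. exists b. (N(b,b) | ~N(h,h)))) & (exists e. exists g. (~R(g) | R(e)))
All bound variables are already distinct, so no renaming is needed.
Pull the quantifiers to the front (each side's bound variable is not free in the other side):
  exists a. exists h. exists b. exists e. exists g. ((R(a) | N(b,b) | ~N(h,h)) & (~R(g) | R(e)))

exists a. exists h. exists b. exists e. exists g. ((R(a) | N(b,b) | ~N(h,h)) & (~R(g) | R(e)))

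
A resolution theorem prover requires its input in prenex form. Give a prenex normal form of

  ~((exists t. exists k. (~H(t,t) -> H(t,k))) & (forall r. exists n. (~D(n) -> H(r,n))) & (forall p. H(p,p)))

Eliminate → and ↔ using ¬ and ∨.
  ~((exists t. exists k. (~~H(t,t) | H(t,k))) & (forall r. exists n. (~~D(n) | H(r,n))) & (forall p. H(p,p)))
Push ¬ through the quantifiers and connectives to reach negation normal form:
  (forall t. forall k. (~H(t,t) & ~H(t,k))) | (exists r. forall n. (~D(n) & ~H(r,n))) | (exists p. ~H(p,p))
All bound variables are already distinct, so no renaming is needed.
Extract every quantifier outward, since the variables are now distinct and don't occur free across branches:
  forall t. forall k. exists r. forall n. exists p. (~H(t,t) & ~H(t,k) | ~D(n) & ~H(r,n) | ~H(p,p))

forall t. forall k. exists r. forall n. exists p. (~H(t,t) & ~H(t,k) | ~D(n) & ~H(r,n) | ~H(p,p))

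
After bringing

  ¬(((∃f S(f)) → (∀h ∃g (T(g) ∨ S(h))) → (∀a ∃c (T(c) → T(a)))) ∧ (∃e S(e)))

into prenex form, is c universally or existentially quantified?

universal

First replace A → B with ¬A ∨ B.
  ¬((¬(∃f S(f)) ∨ ¬(∀h ∃g (T(g) ∨ S(h))) ∨ (∀a ∃c (¬T(c) ∨ T(a)))) ∧ (∃e S(e)))
Move each ¬ inward, flipping quantifiers it crosses:
  (∃f S(f)) ∧ (∀h ∃g (T(g) ∨ S(h))) ∧ (∃a ∀c (T(c) ∧ ¬T(a))) ∨ (∀e ¬S(e))
All bound variables are already distinct, so no renaming is needed.
Pull the quantifiers to the front (each side's bound variable is not free in the other side):
  ∃f ∀h ∃g ∃a ∀c ∀e (S(f) ∧ (T(g) ∨ S(h)) ∧ T(c) ∧ ¬T(a) ∨ ¬S(e))
The quantifier ∃c sits under an odd number of negations (counting the antecedent side of each →), so it flips to ∀c.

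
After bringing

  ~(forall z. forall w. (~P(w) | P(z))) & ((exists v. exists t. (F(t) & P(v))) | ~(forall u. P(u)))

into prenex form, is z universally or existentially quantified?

Move each ¬ inward, flipping quantifiers it crosses:
  (exists z. exists w. (P(w) & ~P(z))) & ((exists v. exists t. (F(t) & P(v))) | (exists u. ~P(u)))
Finally move all quantifiers to the prefix:
  exists z. exists w. exists v. exists t. exists u. (P(w) & ~P(z) & (F(t) & P(v) | ~P(u)))
The quantifier forall z sits under an odd number of negations, so it flips to exists z.

existential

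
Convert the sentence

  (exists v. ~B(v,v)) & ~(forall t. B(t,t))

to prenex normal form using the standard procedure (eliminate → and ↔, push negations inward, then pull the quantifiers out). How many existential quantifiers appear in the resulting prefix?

2

Move each ¬ inward, flipping quantifiers it crosses:
  (exists v. ~B(v,v)) & (exists t. ~B(t,t))
All bound variables are already distinct, so no renaming is needed.
Finally move all quantifiers to the prefix:
  exists v. exists t. (~B(v,v) & ~B(t,t))
The prefix is exists v exists t: 0 universal, 2 existential.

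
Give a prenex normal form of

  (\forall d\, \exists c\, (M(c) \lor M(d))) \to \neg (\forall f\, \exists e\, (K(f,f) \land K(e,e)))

\exists d\, \forall c\, \exists f\, \forall e\, (\neg M(c) \land \neg M(d) \lor \neg K(f,f) \lor \neg K(e,e))

Eliminate → and ↔ using ¬ and ∨.
  \neg (\forall d\, \exists c\, (M(c) \lor M(d))) \lor \neg (\forall f\, \exists e\, (K(f,f) \land K(e,e)))
Push ¬ through the quantifiers and connectives to reach negation normal form:
  (\exists d\, \forall c\, (\neg M(c) \land \neg M(d))) \lor (\exists f\, \forall e\, (\neg K(f,f) \lor \neg K(e,e)))
All bound variables are already distinct, so no renaming is needed.
Finally move all quantifiers to the prefix:
  \exists d\, \forall c\, \exists f\, \forall e\, (\neg M(c) \land \neg M(d) \lor \neg K(f,f) \lor \neg K(e,e))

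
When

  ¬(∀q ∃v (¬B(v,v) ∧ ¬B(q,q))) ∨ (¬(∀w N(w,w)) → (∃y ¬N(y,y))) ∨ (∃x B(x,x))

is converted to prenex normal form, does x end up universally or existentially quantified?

Rewrite implications/biconditionals: A → B as ¬A ∨ B.
  ¬(∀q ∃v (¬B(v,v) ∧ ¬B(q,q))) ∨ ¬¬(∀w N(w,w)) ∨ (∃y ¬N(y,y)) ∨ (∃x B(x,x))
Move each ¬ inward, flipping quantifiers it crosses:
  (∃q ∀v (B(v,v) ∨ B(q,q))) ∨ (∀w N(w,w)) ∨ (∃y ¬N(y,y)) ∨ (∃x B(x,x))
All bound variables are already distinct, so no renaming is needed.
Pull the quantifiers to the front (each side's bound variable is not free in the other side):
  ∃q ∀v ∀w ∃y ∃x (B(v,v) ∨ B(q,q) ∨ N(w,w) ∨ ¬N(y,y) ∨ B(x,x))
The quantifier ∃x sits under an even number of negations (counting the antecedent side of each →), so it remains existential.

existential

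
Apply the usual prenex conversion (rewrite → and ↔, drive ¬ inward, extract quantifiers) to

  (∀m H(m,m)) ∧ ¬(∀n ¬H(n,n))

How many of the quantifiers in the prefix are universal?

1

Drive negations inward (¬∀x A ≡ ∃x ¬A, ¬∃x A ≡ ∀x ¬A, De Morgan for ∧/∨):
  (∀m H(m,m)) ∧ (∃n H(n,n))
All bound variables are already distinct, so no renaming is needed.
Extract every quantifier outward, since the variables are now distinct and don't occur free across branches:
  ∀m ∃n (H(m,m) ∧ H(n,n))
The prefix is ∀m ∃n: 1 universal, 1 existential.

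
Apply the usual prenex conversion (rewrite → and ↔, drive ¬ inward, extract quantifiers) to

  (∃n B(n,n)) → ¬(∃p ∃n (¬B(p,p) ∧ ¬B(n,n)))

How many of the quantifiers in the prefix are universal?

3

First replace A → B with ¬A ∨ B.
  ¬(∃n B(n,n)) ∨ ¬(∃p ∃n (¬B(p,p) ∧ ¬B(n,n)))
Move each ¬ inward, flipping quantifiers it crosses:
  (∀n ¬B(n,n)) ∨ (∀p ∀n (B(p,p) ∨ B(n,n)))
Rename bound variables to avoid capture: n↦w.
  (∀n ¬B(n,n)) ∨ (∀p ∀w (B(p,p) ∨ B(w,w)))
Pull the quantifiers to the front (each side's bound variable is not free in the other side):
  ∀n ∀p ∀w (¬B(n,n) ∨ B(p,p) ∨ B(w,w))
The prefix is ∀n ∀p ∀w: 3 universal, 0 existential.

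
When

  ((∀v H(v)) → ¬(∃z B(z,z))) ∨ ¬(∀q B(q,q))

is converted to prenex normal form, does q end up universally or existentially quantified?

Eliminate → and ↔ using ¬ and ∨.
  ¬(∀v H(v)) ∨ ¬(∃z B(z,z)) ∨ ¬(∀q B(q,q))
Drive negations inward (¬∀x A ≡ ∃x ¬A, ¬∃x A ≡ ∀x ¬A, De Morgan for ∧/∨):
  (∃v ¬H(v)) ∨ (∀z ¬B(z,z)) ∨ (∃q ¬B(q,q))
All bound variables are already distinct, so no renaming is needed.
Pull the quantifiers to the front (each side's bound variable is not free in the other side):
  ∃v ∀z ∃q (¬H(v) ∨ ¬B(z,z) ∨ ¬B(q,q))
The quantifier ∀q sits under an odd number of negations (counting the antecedent side of each →), so it flips to ∃q.

existential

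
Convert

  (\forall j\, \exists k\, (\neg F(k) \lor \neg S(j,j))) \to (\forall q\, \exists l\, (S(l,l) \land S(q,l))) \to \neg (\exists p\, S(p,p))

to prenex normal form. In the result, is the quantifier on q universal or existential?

Eliminate → and ↔ using ¬ and ∨.
  \neg (\forall j\, \exists k\, (\neg F(k) \lor \neg S(j,j))) \lor \neg (\forall q\, \exists l\, (S(l,l) \land S(q,l))) \lor \neg (\exists p\, S(p,p))
Move each ¬ inward, flipping quantifiers it crosses:
  (\exists j\, \forall k\, (F(k) \land S(j,j))) \lor (\exists q\, \forall l\, (\neg S(l,l) \lor \neg S(q,l))) \lor (\forall p\, \neg S(p,p))
All bound variables are already distinct, so no renaming is needed.
Finally move all quantifiers to the prefix:
  \exists j\, \forall k\, \exists q\, \forall l\, \forall p\, (F(k) \land S(j,j) \lor \neg S(l,l) \lor \neg S(q,l) \lor \neg S(p,p))
The quantifier \forall q sits under an odd number of negations (counting the antecedent side of each →), so it flips to \exists q.

existential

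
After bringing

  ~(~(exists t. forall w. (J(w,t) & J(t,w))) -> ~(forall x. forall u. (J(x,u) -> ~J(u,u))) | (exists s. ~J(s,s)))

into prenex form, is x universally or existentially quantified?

universal

Rewrite implications/biconditionals: A → B as ¬A ∨ B.
  ~(~~(exists t. forall w. (J(w,t) & J(t,w))) | ~(forall x. forall u. (~J(x,u) | ~J(u,u))) | (exists s. ~J(s,s)))
Push ¬ through the quantifiers and connectives to reach negation normal form:
  (forall t. exists w. (~J(w,t) | ~J(t,w))) & (forall x. forall u. (~J(x,u) | ~J(u,u))) & (forall s. J(s,s))
All bound variables are already distinct, so no renaming is needed.
Pull the quantifiers to the front (each side's bound variable is not free in the other side):
  forall t. exists w. forall x. forall u. forall s. ((~J(w,t) | ~J(t,w)) & (~J(x,u) | ~J(u,u)) & J(s,s))
The quantifier forall x sits under an even number of negations (counting the antecedent side of each →), so it remains universal.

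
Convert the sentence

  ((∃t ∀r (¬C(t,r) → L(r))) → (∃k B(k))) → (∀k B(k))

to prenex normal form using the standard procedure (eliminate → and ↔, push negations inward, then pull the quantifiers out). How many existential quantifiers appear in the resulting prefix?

Rewrite implications/biconditionals: A → B as ¬A ∨ B.
  ¬(¬(∃t ∀r (¬¬C(t,r) ∨ L(r))) ∨ (∃k B(k))) ∨ (∀k B(k))
Drive negations inward (¬∀x A ≡ ∃x ¬A, ¬∃x A ≡ ∀x ¬A, De Morgan for ∧/∨):
  (∃t ∀r (C(t,r) ∨ L(r))) ∧ (∀k ¬B(k)) ∨ (∀k B(k))
Rename bound variables to avoid capture: k↦w1.
  (∃t ∀r (C(t,r) ∨ L(r))) ∧ (∀k ¬B(k)) ∨ (∀w1 B(w1))
Extract every quantifier outward, since the variables are now distinct and don't occur free across branches:
  ∃t ∀r ∀k ∀w1 ((C(t,r) ∨ L(r)) ∧ ¬B(k) ∨ B(w1))
The prefix is ∃t ∀r ∀k ∀w1: 3 universal, 1 existential.

1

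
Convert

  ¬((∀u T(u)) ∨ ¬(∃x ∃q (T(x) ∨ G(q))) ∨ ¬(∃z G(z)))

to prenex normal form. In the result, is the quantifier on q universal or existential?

Push ¬ through the quantifiers and connectives to reach negation normal form:
  (∃u ¬T(u)) ∧ (∃x ∃q (T(x) ∨ G(q))) ∧ (∃z G(z))
Extract every quantifier outward, since the variables are now distinct and don't occur free across branches:
  ∃u ∃x ∃q ∃z (¬T(u) ∧ (T(x) ∨ G(q)) ∧ G(z))
The quantifier ∃q sits under an even number of negations, so it remains existential.

existential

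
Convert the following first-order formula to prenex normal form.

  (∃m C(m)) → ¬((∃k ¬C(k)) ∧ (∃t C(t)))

∀m ∀k ∀t (¬C(m) ∨ C(k) ∨ ¬C(t))

First replace A → B with ¬A ∨ B.
  ¬(∃m C(m)) ∨ ¬((∃k ¬C(k)) ∧ (∃t C(t)))
Push ¬ through the quantifiers and connectives to reach negation normal form:
  (∀m ¬C(m)) ∨ (∀k C(k)) ∨ (∀t ¬C(t))
All bound variables are already distinct, so no renaming is needed.
Finally move all quantifiers to the prefix:
  ∀m ∀k ∀t (¬C(m) ∨ C(k) ∨ ¬C(t))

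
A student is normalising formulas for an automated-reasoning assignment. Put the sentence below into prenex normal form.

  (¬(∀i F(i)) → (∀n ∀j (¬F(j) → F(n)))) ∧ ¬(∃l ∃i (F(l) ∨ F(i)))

∀i ∀n ∀j ∀l ∀z1 ((F(i) ∨ F(j) ∨ F(n)) ∧ ¬F(l) ∧ ¬F(z1))

Rewrite implications/biconditionals: A → B as ¬A ∨ B.
  (¬¬(∀i F(i)) ∨ (∀n ∀j (¬¬F(j) ∨ F(n)))) ∧ ¬(∃l ∃i (F(l) ∨ F(i)))
Drive negations inward (¬∀x A ≡ ∃x ¬A, ¬∃x A ≡ ∀x ¬A, De Morgan for ∧/∨):
  ((∀i F(i)) ∨ (∀n ∀j (F(j) ∨ F(n)))) ∧ (∀l ∀i (¬F(l) ∧ ¬F(i)))
Standardize variables apart so no two quantifiers bind the same name: i↦z1.
  ((∀i F(i)) ∨ (∀n ∀j (F(j) ∨ F(n)))) ∧ (∀l ∀z1 (¬F(l) ∧ ¬F(z1)))
Extract every quantifier outward, since the variables are now distinct and don't occur free across branches:
  ∀i ∀n ∀j ∀l ∀z1 ((F(i) ∨ F(j) ∨ F(n)) ∧ ¬F(l) ∧ ¬F(z1))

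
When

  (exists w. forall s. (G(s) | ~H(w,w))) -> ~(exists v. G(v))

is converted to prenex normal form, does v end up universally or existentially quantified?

universal

Rewrite implications/biconditionals: A → B as ¬A ∨ B.
  ~(exists w. forall s. (G(s) | ~H(w,w))) | ~(exists v. G(v))
Drive negations inward (¬∀x A ≡ ∃x ¬A, ¬∃x A ≡ ∀x ¬A, De Morgan for ∧/∨):
  (forall w. exists s. (~G(s) & H(w,w))) | (forall v. ~G(v))
All bound variables are already distinct, so no renaming is needed.
Pull the quantifiers to the front (each side's bound variable is not free in the other side):
  forall w. exists s. forall v. (~G(s) & H(w,w) | ~G(v))
The quantifier exists v sits under an odd number of negations (counting the antecedent side of each →), so it flips to forall v.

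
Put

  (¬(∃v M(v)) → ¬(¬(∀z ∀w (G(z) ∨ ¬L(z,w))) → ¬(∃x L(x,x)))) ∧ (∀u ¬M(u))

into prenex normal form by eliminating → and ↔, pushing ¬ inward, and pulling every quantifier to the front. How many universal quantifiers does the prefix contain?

Eliminate → and ↔ using ¬ and ∨.
  (¬¬(∃v M(v)) ∨ ¬(¬¬(∀z ∀w (G(z) ∨ ¬L(z,w))) ∨ ¬(∃x L(x,x)))) ∧ (∀u ¬M(u))
Push ¬ through the quantifiers and connectives to reach negation normal form:
  ((∃v M(v)) ∨ (∃z ∃w (¬G(z) ∧ L(z,w))) ∧ (∃x L(x,x))) ∧ (∀u ¬M(u))
All bound variables are already distinct, so no renaming is needed.
Pull the quantifiers to the front (each side's bound variable is not free in the other side):
  ∃v ∃z ∃w ∃x ∀u ((M(v) ∨ ¬G(z) ∧ L(z,w) ∧ L(x,x)) ∧ ¬M(u))
The prefix is ∃v ∃z ∃w ∃x ∀u: 1 universal, 4 existential.

1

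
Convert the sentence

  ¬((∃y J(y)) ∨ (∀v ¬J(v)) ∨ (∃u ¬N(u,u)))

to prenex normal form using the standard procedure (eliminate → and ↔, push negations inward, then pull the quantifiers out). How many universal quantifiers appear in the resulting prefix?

Push ¬ through the quantifiers and connectives to reach negation normal form:
  (∀y ¬J(y)) ∧ (∃v J(v)) ∧ (∀u N(u,u))
Extract every quantifier outward, since the variables are now distinct and don't occur free across branches:
  ∀y ∃v ∀u (¬J(y) ∧ J(v) ∧ N(u,u))
The prefix is ∀y ∃v ∀u: 2 universal, 1 existential.

2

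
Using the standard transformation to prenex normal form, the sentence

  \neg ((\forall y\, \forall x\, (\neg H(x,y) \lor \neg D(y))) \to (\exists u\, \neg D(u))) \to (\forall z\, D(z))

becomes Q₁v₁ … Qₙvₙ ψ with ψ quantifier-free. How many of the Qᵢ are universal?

1

Eliminate → and ↔ using ¬ and ∨.
  \neg \neg (\neg (\forall y\, \forall x\, (\neg H(x,y) \lor \neg D(y))) \lor (\exists u\, \neg D(u))) \lor (\forall z\, D(z))
Move each ¬ inward, flipping quantifiers it crosses:
  (\exists y\, \exists x\, (H(x,y) \land D(y))) \lor (\exists u\, \neg D(u)) \lor (\forall z\, D(z))
All bound variables are already distinct, so no renaming is needed.
Finally move all quantifiers to the prefix:
  \exists y\, \exists x\, \exists u\, \forall z\, (H(x,y) \land D(y) \lor \neg D(u) \lor D(z))
The prefix is \exists y \exists x \exists u \forall z: 1 universal, 3 existential.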